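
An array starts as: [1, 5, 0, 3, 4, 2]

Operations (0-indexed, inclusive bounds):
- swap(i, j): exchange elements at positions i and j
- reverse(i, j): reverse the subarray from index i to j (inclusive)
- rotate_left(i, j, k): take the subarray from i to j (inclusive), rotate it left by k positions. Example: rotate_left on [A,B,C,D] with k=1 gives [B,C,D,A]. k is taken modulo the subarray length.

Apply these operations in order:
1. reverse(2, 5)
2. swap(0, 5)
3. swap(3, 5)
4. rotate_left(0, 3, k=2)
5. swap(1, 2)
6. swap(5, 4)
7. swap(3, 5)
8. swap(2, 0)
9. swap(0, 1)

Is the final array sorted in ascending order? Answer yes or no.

Answer: yes

Derivation:
After 1 (reverse(2, 5)): [1, 5, 2, 4, 3, 0]
After 2 (swap(0, 5)): [0, 5, 2, 4, 3, 1]
After 3 (swap(3, 5)): [0, 5, 2, 1, 3, 4]
After 4 (rotate_left(0, 3, k=2)): [2, 1, 0, 5, 3, 4]
After 5 (swap(1, 2)): [2, 0, 1, 5, 3, 4]
After 6 (swap(5, 4)): [2, 0, 1, 5, 4, 3]
After 7 (swap(3, 5)): [2, 0, 1, 3, 4, 5]
After 8 (swap(2, 0)): [1, 0, 2, 3, 4, 5]
After 9 (swap(0, 1)): [0, 1, 2, 3, 4, 5]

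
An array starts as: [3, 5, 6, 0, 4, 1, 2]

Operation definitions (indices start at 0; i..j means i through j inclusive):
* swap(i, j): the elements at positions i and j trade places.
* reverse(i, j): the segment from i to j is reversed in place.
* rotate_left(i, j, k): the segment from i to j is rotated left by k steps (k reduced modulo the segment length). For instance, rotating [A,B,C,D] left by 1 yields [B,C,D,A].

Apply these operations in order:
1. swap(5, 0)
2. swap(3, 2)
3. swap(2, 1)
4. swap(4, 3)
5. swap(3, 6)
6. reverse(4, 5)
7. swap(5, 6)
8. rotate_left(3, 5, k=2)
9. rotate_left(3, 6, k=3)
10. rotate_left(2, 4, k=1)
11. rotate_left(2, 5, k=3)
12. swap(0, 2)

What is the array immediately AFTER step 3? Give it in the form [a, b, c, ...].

After 1 (swap(5, 0)): [1, 5, 6, 0, 4, 3, 2]
After 2 (swap(3, 2)): [1, 5, 0, 6, 4, 3, 2]
After 3 (swap(2, 1)): [1, 0, 5, 6, 4, 3, 2]

Answer: [1, 0, 5, 6, 4, 3, 2]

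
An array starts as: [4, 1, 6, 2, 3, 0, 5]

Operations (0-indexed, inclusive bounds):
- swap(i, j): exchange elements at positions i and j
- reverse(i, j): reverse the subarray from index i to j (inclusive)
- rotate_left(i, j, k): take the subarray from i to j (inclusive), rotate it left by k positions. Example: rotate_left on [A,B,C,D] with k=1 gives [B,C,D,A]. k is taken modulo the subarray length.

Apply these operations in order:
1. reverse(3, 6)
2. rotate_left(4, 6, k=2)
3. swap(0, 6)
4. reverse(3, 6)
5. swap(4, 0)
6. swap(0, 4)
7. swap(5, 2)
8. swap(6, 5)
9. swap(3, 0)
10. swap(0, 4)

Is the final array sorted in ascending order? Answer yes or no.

Answer: yes

Derivation:
After 1 (reverse(3, 6)): [4, 1, 6, 5, 0, 3, 2]
After 2 (rotate_left(4, 6, k=2)): [4, 1, 6, 5, 2, 0, 3]
After 3 (swap(0, 6)): [3, 1, 6, 5, 2, 0, 4]
After 4 (reverse(3, 6)): [3, 1, 6, 4, 0, 2, 5]
After 5 (swap(4, 0)): [0, 1, 6, 4, 3, 2, 5]
After 6 (swap(0, 4)): [3, 1, 6, 4, 0, 2, 5]
After 7 (swap(5, 2)): [3, 1, 2, 4, 0, 6, 5]
After 8 (swap(6, 5)): [3, 1, 2, 4, 0, 5, 6]
After 9 (swap(3, 0)): [4, 1, 2, 3, 0, 5, 6]
After 10 (swap(0, 4)): [0, 1, 2, 3, 4, 5, 6]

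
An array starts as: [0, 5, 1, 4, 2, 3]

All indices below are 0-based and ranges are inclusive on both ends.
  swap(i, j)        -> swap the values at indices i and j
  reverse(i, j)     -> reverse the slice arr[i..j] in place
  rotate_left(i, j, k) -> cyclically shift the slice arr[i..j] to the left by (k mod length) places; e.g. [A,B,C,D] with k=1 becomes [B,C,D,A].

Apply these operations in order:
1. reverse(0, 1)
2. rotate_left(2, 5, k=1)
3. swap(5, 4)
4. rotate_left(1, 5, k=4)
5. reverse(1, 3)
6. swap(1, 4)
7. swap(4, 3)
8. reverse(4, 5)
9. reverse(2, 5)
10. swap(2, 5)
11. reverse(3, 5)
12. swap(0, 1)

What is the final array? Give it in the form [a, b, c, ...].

Answer: [2, 5, 0, 3, 4, 1]

Derivation:
After 1 (reverse(0, 1)): [5, 0, 1, 4, 2, 3]
After 2 (rotate_left(2, 5, k=1)): [5, 0, 4, 2, 3, 1]
After 3 (swap(5, 4)): [5, 0, 4, 2, 1, 3]
After 4 (rotate_left(1, 5, k=4)): [5, 3, 0, 4, 2, 1]
After 5 (reverse(1, 3)): [5, 4, 0, 3, 2, 1]
After 6 (swap(1, 4)): [5, 2, 0, 3, 4, 1]
After 7 (swap(4, 3)): [5, 2, 0, 4, 3, 1]
After 8 (reverse(4, 5)): [5, 2, 0, 4, 1, 3]
After 9 (reverse(2, 5)): [5, 2, 3, 1, 4, 0]
After 10 (swap(2, 5)): [5, 2, 0, 1, 4, 3]
After 11 (reverse(3, 5)): [5, 2, 0, 3, 4, 1]
After 12 (swap(0, 1)): [2, 5, 0, 3, 4, 1]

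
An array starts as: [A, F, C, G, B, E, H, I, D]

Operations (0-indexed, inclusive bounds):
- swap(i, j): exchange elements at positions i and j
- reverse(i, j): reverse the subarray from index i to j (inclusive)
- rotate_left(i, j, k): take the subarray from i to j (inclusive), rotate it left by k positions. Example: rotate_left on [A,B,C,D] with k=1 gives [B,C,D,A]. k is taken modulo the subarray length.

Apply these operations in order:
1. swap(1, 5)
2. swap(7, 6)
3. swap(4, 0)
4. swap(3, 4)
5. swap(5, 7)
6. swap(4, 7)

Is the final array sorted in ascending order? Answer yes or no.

Answer: no

Derivation:
After 1 (swap(1, 5)): [A, E, C, G, B, F, H, I, D]
After 2 (swap(7, 6)): [A, E, C, G, B, F, I, H, D]
After 3 (swap(4, 0)): [B, E, C, G, A, F, I, H, D]
After 4 (swap(3, 4)): [B, E, C, A, G, F, I, H, D]
After 5 (swap(5, 7)): [B, E, C, A, G, H, I, F, D]
After 6 (swap(4, 7)): [B, E, C, A, F, H, I, G, D]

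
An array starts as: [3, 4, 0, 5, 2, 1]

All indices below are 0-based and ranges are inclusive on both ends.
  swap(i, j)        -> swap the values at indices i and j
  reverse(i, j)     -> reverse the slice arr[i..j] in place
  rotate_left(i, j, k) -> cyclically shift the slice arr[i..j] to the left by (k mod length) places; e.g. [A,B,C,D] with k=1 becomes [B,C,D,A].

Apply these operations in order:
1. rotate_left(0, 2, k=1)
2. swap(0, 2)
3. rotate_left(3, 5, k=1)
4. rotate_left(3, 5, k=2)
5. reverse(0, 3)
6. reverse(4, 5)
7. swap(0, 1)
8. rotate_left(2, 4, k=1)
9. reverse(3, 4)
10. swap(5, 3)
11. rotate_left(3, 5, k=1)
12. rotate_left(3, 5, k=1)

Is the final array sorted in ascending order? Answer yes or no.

After 1 (rotate_left(0, 2, k=1)): [4, 0, 3, 5, 2, 1]
After 2 (swap(0, 2)): [3, 0, 4, 5, 2, 1]
After 3 (rotate_left(3, 5, k=1)): [3, 0, 4, 2, 1, 5]
After 4 (rotate_left(3, 5, k=2)): [3, 0, 4, 5, 2, 1]
After 5 (reverse(0, 3)): [5, 4, 0, 3, 2, 1]
After 6 (reverse(4, 5)): [5, 4, 0, 3, 1, 2]
After 7 (swap(0, 1)): [4, 5, 0, 3, 1, 2]
After 8 (rotate_left(2, 4, k=1)): [4, 5, 3, 1, 0, 2]
After 9 (reverse(3, 4)): [4, 5, 3, 0, 1, 2]
After 10 (swap(5, 3)): [4, 5, 3, 2, 1, 0]
After 11 (rotate_left(3, 5, k=1)): [4, 5, 3, 1, 0, 2]
After 12 (rotate_left(3, 5, k=1)): [4, 5, 3, 0, 2, 1]

Answer: no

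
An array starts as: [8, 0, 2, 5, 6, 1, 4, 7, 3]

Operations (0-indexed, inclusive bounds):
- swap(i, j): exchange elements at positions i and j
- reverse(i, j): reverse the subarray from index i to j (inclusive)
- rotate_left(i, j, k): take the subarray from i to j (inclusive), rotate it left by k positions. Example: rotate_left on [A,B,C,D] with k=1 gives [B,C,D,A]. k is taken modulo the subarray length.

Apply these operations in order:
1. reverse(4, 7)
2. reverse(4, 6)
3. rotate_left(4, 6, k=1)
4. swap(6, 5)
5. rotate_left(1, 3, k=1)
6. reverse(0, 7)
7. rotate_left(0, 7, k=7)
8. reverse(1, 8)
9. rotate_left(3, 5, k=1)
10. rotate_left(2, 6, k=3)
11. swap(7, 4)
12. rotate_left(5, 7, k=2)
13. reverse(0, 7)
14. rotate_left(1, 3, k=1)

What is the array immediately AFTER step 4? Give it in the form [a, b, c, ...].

After 1 (reverse(4, 7)): [8, 0, 2, 5, 7, 4, 1, 6, 3]
After 2 (reverse(4, 6)): [8, 0, 2, 5, 1, 4, 7, 6, 3]
After 3 (rotate_left(4, 6, k=1)): [8, 0, 2, 5, 4, 7, 1, 6, 3]
After 4 (swap(6, 5)): [8, 0, 2, 5, 4, 1, 7, 6, 3]

Answer: [8, 0, 2, 5, 4, 1, 7, 6, 3]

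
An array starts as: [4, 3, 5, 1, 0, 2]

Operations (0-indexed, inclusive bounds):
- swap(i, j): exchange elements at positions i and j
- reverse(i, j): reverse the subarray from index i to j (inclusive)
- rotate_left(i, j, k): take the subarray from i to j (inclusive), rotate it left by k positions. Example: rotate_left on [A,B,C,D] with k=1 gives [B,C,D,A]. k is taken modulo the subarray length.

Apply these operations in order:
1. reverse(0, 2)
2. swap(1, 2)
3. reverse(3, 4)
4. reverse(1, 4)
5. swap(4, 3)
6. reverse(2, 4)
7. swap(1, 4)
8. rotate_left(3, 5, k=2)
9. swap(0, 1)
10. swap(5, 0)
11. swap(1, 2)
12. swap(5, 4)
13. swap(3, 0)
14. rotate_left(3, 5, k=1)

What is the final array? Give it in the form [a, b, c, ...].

Answer: [2, 3, 5, 0, 4, 1]

Derivation:
After 1 (reverse(0, 2)): [5, 3, 4, 1, 0, 2]
After 2 (swap(1, 2)): [5, 4, 3, 1, 0, 2]
After 3 (reverse(3, 4)): [5, 4, 3, 0, 1, 2]
After 4 (reverse(1, 4)): [5, 1, 0, 3, 4, 2]
After 5 (swap(4, 3)): [5, 1, 0, 4, 3, 2]
After 6 (reverse(2, 4)): [5, 1, 3, 4, 0, 2]
After 7 (swap(1, 4)): [5, 0, 3, 4, 1, 2]
After 8 (rotate_left(3, 5, k=2)): [5, 0, 3, 2, 4, 1]
After 9 (swap(0, 1)): [0, 5, 3, 2, 4, 1]
After 10 (swap(5, 0)): [1, 5, 3, 2, 4, 0]
After 11 (swap(1, 2)): [1, 3, 5, 2, 4, 0]
After 12 (swap(5, 4)): [1, 3, 5, 2, 0, 4]
After 13 (swap(3, 0)): [2, 3, 5, 1, 0, 4]
After 14 (rotate_left(3, 5, k=1)): [2, 3, 5, 0, 4, 1]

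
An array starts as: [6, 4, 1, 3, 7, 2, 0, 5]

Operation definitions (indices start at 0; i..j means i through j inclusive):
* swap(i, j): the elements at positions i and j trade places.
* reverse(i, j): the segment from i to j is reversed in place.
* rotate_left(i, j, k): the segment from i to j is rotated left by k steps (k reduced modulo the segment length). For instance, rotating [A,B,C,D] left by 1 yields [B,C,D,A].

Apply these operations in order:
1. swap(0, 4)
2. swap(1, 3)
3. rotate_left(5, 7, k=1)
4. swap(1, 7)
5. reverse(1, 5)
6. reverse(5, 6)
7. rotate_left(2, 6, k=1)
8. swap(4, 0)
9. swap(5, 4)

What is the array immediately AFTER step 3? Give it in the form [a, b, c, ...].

Answer: [7, 3, 1, 4, 6, 0, 5, 2]

Derivation:
After 1 (swap(0, 4)): [7, 4, 1, 3, 6, 2, 0, 5]
After 2 (swap(1, 3)): [7, 3, 1, 4, 6, 2, 0, 5]
After 3 (rotate_left(5, 7, k=1)): [7, 3, 1, 4, 6, 0, 5, 2]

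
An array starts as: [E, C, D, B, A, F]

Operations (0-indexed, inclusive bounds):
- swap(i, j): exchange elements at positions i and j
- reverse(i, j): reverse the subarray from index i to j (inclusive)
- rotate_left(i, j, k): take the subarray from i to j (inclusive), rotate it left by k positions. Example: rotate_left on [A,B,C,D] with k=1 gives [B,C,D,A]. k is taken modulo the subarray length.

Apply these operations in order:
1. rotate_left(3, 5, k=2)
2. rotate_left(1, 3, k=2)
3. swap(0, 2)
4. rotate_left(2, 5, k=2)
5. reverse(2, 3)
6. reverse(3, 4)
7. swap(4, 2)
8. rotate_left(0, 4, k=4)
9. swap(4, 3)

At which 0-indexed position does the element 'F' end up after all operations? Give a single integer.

After 1 (rotate_left(3, 5, k=2)): [E, C, D, F, B, A]
After 2 (rotate_left(1, 3, k=2)): [E, F, C, D, B, A]
After 3 (swap(0, 2)): [C, F, E, D, B, A]
After 4 (rotate_left(2, 5, k=2)): [C, F, B, A, E, D]
After 5 (reverse(2, 3)): [C, F, A, B, E, D]
After 6 (reverse(3, 4)): [C, F, A, E, B, D]
After 7 (swap(4, 2)): [C, F, B, E, A, D]
After 8 (rotate_left(0, 4, k=4)): [A, C, F, B, E, D]
After 9 (swap(4, 3)): [A, C, F, E, B, D]

Answer: 2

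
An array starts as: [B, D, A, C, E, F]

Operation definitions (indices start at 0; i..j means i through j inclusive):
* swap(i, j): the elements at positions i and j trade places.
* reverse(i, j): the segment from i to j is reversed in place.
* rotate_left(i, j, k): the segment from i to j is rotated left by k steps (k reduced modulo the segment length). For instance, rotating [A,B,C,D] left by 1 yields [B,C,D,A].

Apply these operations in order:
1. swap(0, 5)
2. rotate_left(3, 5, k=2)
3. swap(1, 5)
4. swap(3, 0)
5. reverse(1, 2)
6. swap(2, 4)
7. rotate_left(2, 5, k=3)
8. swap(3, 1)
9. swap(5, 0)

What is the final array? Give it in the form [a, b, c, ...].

After 1 (swap(0, 5)): [F, D, A, C, E, B]
After 2 (rotate_left(3, 5, k=2)): [F, D, A, B, C, E]
After 3 (swap(1, 5)): [F, E, A, B, C, D]
After 4 (swap(3, 0)): [B, E, A, F, C, D]
After 5 (reverse(1, 2)): [B, A, E, F, C, D]
After 6 (swap(2, 4)): [B, A, C, F, E, D]
After 7 (rotate_left(2, 5, k=3)): [B, A, D, C, F, E]
After 8 (swap(3, 1)): [B, C, D, A, F, E]
After 9 (swap(5, 0)): [E, C, D, A, F, B]

Answer: [E, C, D, A, F, B]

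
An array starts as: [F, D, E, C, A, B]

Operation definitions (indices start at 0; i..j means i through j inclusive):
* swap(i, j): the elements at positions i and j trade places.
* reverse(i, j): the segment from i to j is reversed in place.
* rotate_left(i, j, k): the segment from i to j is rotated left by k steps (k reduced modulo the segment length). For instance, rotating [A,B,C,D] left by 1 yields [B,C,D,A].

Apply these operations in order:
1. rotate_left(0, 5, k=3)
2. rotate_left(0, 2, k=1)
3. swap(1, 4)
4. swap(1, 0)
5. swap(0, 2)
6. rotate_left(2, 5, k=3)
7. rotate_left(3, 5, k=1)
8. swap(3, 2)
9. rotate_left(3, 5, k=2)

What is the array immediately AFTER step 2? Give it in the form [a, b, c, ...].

Answer: [A, B, C, F, D, E]

Derivation:
After 1 (rotate_left(0, 5, k=3)): [C, A, B, F, D, E]
After 2 (rotate_left(0, 2, k=1)): [A, B, C, F, D, E]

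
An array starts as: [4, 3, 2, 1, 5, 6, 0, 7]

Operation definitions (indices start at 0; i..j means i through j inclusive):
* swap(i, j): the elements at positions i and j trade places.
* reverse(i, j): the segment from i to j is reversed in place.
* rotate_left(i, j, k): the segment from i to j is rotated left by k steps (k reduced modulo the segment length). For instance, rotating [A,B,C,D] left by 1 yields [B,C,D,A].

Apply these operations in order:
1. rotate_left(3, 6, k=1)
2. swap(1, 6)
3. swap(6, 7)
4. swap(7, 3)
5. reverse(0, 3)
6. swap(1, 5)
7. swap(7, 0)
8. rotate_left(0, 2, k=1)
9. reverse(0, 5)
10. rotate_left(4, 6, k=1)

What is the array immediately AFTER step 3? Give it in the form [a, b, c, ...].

Answer: [4, 1, 2, 5, 6, 0, 7, 3]

Derivation:
After 1 (rotate_left(3, 6, k=1)): [4, 3, 2, 5, 6, 0, 1, 7]
After 2 (swap(1, 6)): [4, 1, 2, 5, 6, 0, 3, 7]
After 3 (swap(6, 7)): [4, 1, 2, 5, 6, 0, 7, 3]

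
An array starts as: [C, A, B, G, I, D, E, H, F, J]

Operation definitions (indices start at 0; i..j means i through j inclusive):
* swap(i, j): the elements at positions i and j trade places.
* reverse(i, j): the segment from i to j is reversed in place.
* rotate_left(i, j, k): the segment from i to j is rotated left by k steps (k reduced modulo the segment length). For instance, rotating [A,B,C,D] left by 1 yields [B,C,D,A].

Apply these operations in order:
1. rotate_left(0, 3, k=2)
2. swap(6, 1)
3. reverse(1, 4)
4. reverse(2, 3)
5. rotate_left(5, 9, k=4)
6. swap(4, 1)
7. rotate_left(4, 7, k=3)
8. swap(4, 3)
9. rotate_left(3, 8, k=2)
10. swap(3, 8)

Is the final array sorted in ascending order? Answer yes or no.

After 1 (rotate_left(0, 3, k=2)): [B, G, C, A, I, D, E, H, F, J]
After 2 (swap(6, 1)): [B, E, C, A, I, D, G, H, F, J]
After 3 (reverse(1, 4)): [B, I, A, C, E, D, G, H, F, J]
After 4 (reverse(2, 3)): [B, I, C, A, E, D, G, H, F, J]
After 5 (rotate_left(5, 9, k=4)): [B, I, C, A, E, J, D, G, H, F]
After 6 (swap(4, 1)): [B, E, C, A, I, J, D, G, H, F]
After 7 (rotate_left(4, 7, k=3)): [B, E, C, A, G, I, J, D, H, F]
After 8 (swap(4, 3)): [B, E, C, G, A, I, J, D, H, F]
After 9 (rotate_left(3, 8, k=2)): [B, E, C, I, J, D, H, G, A, F]
After 10 (swap(3, 8)): [B, E, C, A, J, D, H, G, I, F]

Answer: no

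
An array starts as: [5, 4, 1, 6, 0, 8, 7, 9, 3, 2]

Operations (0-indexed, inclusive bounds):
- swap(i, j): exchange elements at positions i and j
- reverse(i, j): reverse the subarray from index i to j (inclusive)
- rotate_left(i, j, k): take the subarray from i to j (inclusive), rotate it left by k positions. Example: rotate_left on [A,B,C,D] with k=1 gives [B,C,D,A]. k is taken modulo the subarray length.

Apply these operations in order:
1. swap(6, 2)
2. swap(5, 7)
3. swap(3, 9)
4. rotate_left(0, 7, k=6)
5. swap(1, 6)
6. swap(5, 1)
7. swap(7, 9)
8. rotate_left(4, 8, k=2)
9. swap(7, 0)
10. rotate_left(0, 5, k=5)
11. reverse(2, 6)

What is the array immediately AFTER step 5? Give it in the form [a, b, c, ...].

Answer: [1, 0, 5, 4, 7, 2, 8, 9, 3, 6]

Derivation:
After 1 (swap(6, 2)): [5, 4, 7, 6, 0, 8, 1, 9, 3, 2]
After 2 (swap(5, 7)): [5, 4, 7, 6, 0, 9, 1, 8, 3, 2]
After 3 (swap(3, 9)): [5, 4, 7, 2, 0, 9, 1, 8, 3, 6]
After 4 (rotate_left(0, 7, k=6)): [1, 8, 5, 4, 7, 2, 0, 9, 3, 6]
After 5 (swap(1, 6)): [1, 0, 5, 4, 7, 2, 8, 9, 3, 6]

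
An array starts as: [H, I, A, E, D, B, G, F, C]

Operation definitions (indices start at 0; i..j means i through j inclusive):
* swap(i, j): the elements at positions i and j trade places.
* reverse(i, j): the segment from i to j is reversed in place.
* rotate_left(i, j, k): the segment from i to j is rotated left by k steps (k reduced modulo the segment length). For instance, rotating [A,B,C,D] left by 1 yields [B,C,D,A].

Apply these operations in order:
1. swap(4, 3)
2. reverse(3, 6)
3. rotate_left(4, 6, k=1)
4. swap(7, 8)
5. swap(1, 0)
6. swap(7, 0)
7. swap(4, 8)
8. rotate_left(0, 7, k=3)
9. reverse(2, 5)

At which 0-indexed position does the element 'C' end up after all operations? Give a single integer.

After 1 (swap(4, 3)): [H, I, A, D, E, B, G, F, C]
After 2 (reverse(3, 6)): [H, I, A, G, B, E, D, F, C]
After 3 (rotate_left(4, 6, k=1)): [H, I, A, G, E, D, B, F, C]
After 4 (swap(7, 8)): [H, I, A, G, E, D, B, C, F]
After 5 (swap(1, 0)): [I, H, A, G, E, D, B, C, F]
After 6 (swap(7, 0)): [C, H, A, G, E, D, B, I, F]
After 7 (swap(4, 8)): [C, H, A, G, F, D, B, I, E]
After 8 (rotate_left(0, 7, k=3)): [G, F, D, B, I, C, H, A, E]
After 9 (reverse(2, 5)): [G, F, C, I, B, D, H, A, E]

Answer: 2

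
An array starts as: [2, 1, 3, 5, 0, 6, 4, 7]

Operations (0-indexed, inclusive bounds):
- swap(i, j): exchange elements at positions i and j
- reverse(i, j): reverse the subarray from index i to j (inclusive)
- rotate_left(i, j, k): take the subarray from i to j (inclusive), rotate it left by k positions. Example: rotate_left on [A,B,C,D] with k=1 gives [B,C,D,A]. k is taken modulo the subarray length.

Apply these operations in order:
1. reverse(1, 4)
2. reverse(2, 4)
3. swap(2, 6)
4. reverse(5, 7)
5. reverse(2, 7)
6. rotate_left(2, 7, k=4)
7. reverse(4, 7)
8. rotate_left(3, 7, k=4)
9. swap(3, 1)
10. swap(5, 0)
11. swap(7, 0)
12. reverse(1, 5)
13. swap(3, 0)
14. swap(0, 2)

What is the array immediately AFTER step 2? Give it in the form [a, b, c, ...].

After 1 (reverse(1, 4)): [2, 0, 5, 3, 1, 6, 4, 7]
After 2 (reverse(2, 4)): [2, 0, 1, 3, 5, 6, 4, 7]

Answer: [2, 0, 1, 3, 5, 6, 4, 7]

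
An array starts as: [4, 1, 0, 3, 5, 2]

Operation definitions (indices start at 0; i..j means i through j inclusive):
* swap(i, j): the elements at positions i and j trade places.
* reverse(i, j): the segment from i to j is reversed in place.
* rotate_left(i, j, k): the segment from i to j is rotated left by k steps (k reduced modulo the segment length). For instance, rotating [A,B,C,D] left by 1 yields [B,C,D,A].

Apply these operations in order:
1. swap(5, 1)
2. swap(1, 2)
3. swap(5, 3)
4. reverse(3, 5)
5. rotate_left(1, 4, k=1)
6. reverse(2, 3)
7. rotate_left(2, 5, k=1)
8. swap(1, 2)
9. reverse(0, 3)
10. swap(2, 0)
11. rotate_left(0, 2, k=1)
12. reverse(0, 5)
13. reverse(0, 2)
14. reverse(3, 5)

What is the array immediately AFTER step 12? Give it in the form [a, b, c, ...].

After 1 (swap(5, 1)): [4, 2, 0, 3, 5, 1]
After 2 (swap(1, 2)): [4, 0, 2, 3, 5, 1]
After 3 (swap(5, 3)): [4, 0, 2, 1, 5, 3]
After 4 (reverse(3, 5)): [4, 0, 2, 3, 5, 1]
After 5 (rotate_left(1, 4, k=1)): [4, 2, 3, 5, 0, 1]
After 6 (reverse(2, 3)): [4, 2, 5, 3, 0, 1]
After 7 (rotate_left(2, 5, k=1)): [4, 2, 3, 0, 1, 5]
After 8 (swap(1, 2)): [4, 3, 2, 0, 1, 5]
After 9 (reverse(0, 3)): [0, 2, 3, 4, 1, 5]
After 10 (swap(2, 0)): [3, 2, 0, 4, 1, 5]
After 11 (rotate_left(0, 2, k=1)): [2, 0, 3, 4, 1, 5]
After 12 (reverse(0, 5)): [5, 1, 4, 3, 0, 2]

Answer: [5, 1, 4, 3, 0, 2]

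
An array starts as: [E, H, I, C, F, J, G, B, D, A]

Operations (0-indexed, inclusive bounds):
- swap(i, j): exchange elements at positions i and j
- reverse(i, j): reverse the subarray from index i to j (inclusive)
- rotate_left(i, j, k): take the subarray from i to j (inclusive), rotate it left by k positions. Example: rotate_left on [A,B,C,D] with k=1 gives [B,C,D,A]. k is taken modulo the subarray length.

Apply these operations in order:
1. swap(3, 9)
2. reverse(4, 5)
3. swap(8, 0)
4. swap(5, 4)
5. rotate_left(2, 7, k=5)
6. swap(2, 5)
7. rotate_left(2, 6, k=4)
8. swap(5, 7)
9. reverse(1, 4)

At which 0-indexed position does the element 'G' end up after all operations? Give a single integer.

After 1 (swap(3, 9)): [E, H, I, A, F, J, G, B, D, C]
After 2 (reverse(4, 5)): [E, H, I, A, J, F, G, B, D, C]
After 3 (swap(8, 0)): [D, H, I, A, J, F, G, B, E, C]
After 4 (swap(5, 4)): [D, H, I, A, F, J, G, B, E, C]
After 5 (rotate_left(2, 7, k=5)): [D, H, B, I, A, F, J, G, E, C]
After 6 (swap(2, 5)): [D, H, F, I, A, B, J, G, E, C]
After 7 (rotate_left(2, 6, k=4)): [D, H, J, F, I, A, B, G, E, C]
After 8 (swap(5, 7)): [D, H, J, F, I, G, B, A, E, C]
After 9 (reverse(1, 4)): [D, I, F, J, H, G, B, A, E, C]

Answer: 5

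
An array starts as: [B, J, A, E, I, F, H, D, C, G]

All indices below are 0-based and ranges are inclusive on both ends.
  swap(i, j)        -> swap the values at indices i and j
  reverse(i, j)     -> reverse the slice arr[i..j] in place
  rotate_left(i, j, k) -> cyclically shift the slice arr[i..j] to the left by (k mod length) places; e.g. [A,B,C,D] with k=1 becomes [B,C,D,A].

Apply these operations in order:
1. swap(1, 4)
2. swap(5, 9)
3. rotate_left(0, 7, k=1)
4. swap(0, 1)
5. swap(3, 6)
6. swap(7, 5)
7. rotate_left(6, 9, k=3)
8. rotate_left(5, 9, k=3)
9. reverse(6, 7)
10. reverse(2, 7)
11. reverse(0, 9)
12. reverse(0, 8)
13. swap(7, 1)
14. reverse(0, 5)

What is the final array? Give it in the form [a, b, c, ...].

After 1 (swap(1, 4)): [B, I, A, E, J, F, H, D, C, G]
After 2 (swap(5, 9)): [B, I, A, E, J, G, H, D, C, F]
After 3 (rotate_left(0, 7, k=1)): [I, A, E, J, G, H, D, B, C, F]
After 4 (swap(0, 1)): [A, I, E, J, G, H, D, B, C, F]
After 5 (swap(3, 6)): [A, I, E, D, G, H, J, B, C, F]
After 6 (swap(7, 5)): [A, I, E, D, G, B, J, H, C, F]
After 7 (rotate_left(6, 9, k=3)): [A, I, E, D, G, B, F, J, H, C]
After 8 (rotate_left(5, 9, k=3)): [A, I, E, D, G, H, C, B, F, J]
After 9 (reverse(6, 7)): [A, I, E, D, G, H, B, C, F, J]
After 10 (reverse(2, 7)): [A, I, C, B, H, G, D, E, F, J]
After 11 (reverse(0, 9)): [J, F, E, D, G, H, B, C, I, A]
After 12 (reverse(0, 8)): [I, C, B, H, G, D, E, F, J, A]
After 13 (swap(7, 1)): [I, F, B, H, G, D, E, C, J, A]
After 14 (reverse(0, 5)): [D, G, H, B, F, I, E, C, J, A]

Answer: [D, G, H, B, F, I, E, C, J, A]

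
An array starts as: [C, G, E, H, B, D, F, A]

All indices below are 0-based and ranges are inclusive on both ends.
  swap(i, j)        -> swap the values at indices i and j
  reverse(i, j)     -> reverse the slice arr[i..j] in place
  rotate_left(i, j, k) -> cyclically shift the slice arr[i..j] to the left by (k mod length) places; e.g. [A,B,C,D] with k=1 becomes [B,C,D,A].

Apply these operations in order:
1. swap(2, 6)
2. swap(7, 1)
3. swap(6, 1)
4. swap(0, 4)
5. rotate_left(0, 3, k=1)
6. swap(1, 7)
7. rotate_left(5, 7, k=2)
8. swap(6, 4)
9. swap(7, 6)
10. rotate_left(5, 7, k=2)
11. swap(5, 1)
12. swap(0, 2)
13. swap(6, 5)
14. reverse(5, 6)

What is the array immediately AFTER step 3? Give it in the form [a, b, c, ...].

Answer: [C, E, F, H, B, D, A, G]

Derivation:
After 1 (swap(2, 6)): [C, G, F, H, B, D, E, A]
After 2 (swap(7, 1)): [C, A, F, H, B, D, E, G]
After 3 (swap(6, 1)): [C, E, F, H, B, D, A, G]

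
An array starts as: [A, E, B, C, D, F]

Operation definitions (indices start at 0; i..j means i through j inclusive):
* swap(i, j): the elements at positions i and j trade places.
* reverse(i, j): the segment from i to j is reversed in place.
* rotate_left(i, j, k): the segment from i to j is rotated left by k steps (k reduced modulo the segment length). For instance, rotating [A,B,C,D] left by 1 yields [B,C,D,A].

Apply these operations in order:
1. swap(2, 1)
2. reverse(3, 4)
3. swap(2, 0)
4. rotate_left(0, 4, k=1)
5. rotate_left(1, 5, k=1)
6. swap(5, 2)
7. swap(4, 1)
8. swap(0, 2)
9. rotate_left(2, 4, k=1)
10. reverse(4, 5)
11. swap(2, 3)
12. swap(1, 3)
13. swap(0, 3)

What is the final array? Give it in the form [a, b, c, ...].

Answer: [F, E, D, A, C, B]

Derivation:
After 1 (swap(2, 1)): [A, B, E, C, D, F]
After 2 (reverse(3, 4)): [A, B, E, D, C, F]
After 3 (swap(2, 0)): [E, B, A, D, C, F]
After 4 (rotate_left(0, 4, k=1)): [B, A, D, C, E, F]
After 5 (rotate_left(1, 5, k=1)): [B, D, C, E, F, A]
After 6 (swap(5, 2)): [B, D, A, E, F, C]
After 7 (swap(4, 1)): [B, F, A, E, D, C]
After 8 (swap(0, 2)): [A, F, B, E, D, C]
After 9 (rotate_left(2, 4, k=1)): [A, F, E, D, B, C]
After 10 (reverse(4, 5)): [A, F, E, D, C, B]
After 11 (swap(2, 3)): [A, F, D, E, C, B]
After 12 (swap(1, 3)): [A, E, D, F, C, B]
After 13 (swap(0, 3)): [F, E, D, A, C, B]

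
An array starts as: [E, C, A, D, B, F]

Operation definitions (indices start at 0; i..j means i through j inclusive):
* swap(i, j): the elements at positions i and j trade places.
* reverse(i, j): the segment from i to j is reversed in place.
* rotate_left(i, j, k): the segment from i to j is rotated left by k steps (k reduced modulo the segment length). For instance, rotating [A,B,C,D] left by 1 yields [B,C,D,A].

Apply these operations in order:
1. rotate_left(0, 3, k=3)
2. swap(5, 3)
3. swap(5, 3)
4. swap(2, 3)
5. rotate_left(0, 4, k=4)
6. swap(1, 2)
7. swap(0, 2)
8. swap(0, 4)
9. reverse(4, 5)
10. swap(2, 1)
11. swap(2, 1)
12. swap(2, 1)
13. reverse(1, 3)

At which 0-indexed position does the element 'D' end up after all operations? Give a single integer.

Answer: 5

Derivation:
After 1 (rotate_left(0, 3, k=3)): [D, E, C, A, B, F]
After 2 (swap(5, 3)): [D, E, C, F, B, A]
After 3 (swap(5, 3)): [D, E, C, A, B, F]
After 4 (swap(2, 3)): [D, E, A, C, B, F]
After 5 (rotate_left(0, 4, k=4)): [B, D, E, A, C, F]
After 6 (swap(1, 2)): [B, E, D, A, C, F]
After 7 (swap(0, 2)): [D, E, B, A, C, F]
After 8 (swap(0, 4)): [C, E, B, A, D, F]
After 9 (reverse(4, 5)): [C, E, B, A, F, D]
After 10 (swap(2, 1)): [C, B, E, A, F, D]
After 11 (swap(2, 1)): [C, E, B, A, F, D]
After 12 (swap(2, 1)): [C, B, E, A, F, D]
After 13 (reverse(1, 3)): [C, A, E, B, F, D]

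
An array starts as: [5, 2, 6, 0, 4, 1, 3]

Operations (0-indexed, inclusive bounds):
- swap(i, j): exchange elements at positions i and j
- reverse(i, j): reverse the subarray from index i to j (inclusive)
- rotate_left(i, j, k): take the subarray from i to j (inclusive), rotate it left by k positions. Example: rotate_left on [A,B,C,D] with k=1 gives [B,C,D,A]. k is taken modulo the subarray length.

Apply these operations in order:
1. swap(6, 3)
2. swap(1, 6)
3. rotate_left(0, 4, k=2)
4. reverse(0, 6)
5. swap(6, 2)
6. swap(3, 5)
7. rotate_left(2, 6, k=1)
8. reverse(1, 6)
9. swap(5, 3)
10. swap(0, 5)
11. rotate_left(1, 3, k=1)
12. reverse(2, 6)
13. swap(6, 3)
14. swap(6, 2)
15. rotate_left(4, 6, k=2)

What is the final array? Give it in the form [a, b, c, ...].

Answer: [5, 0, 2, 3, 1, 4, 6]

Derivation:
After 1 (swap(6, 3)): [5, 2, 6, 3, 4, 1, 0]
After 2 (swap(1, 6)): [5, 0, 6, 3, 4, 1, 2]
After 3 (rotate_left(0, 4, k=2)): [6, 3, 4, 5, 0, 1, 2]
After 4 (reverse(0, 6)): [2, 1, 0, 5, 4, 3, 6]
After 5 (swap(6, 2)): [2, 1, 6, 5, 4, 3, 0]
After 6 (swap(3, 5)): [2, 1, 6, 3, 4, 5, 0]
After 7 (rotate_left(2, 6, k=1)): [2, 1, 3, 4, 5, 0, 6]
After 8 (reverse(1, 6)): [2, 6, 0, 5, 4, 3, 1]
After 9 (swap(5, 3)): [2, 6, 0, 3, 4, 5, 1]
After 10 (swap(0, 5)): [5, 6, 0, 3, 4, 2, 1]
After 11 (rotate_left(1, 3, k=1)): [5, 0, 3, 6, 4, 2, 1]
After 12 (reverse(2, 6)): [5, 0, 1, 2, 4, 6, 3]
After 13 (swap(6, 3)): [5, 0, 1, 3, 4, 6, 2]
After 14 (swap(6, 2)): [5, 0, 2, 3, 4, 6, 1]
After 15 (rotate_left(4, 6, k=2)): [5, 0, 2, 3, 1, 4, 6]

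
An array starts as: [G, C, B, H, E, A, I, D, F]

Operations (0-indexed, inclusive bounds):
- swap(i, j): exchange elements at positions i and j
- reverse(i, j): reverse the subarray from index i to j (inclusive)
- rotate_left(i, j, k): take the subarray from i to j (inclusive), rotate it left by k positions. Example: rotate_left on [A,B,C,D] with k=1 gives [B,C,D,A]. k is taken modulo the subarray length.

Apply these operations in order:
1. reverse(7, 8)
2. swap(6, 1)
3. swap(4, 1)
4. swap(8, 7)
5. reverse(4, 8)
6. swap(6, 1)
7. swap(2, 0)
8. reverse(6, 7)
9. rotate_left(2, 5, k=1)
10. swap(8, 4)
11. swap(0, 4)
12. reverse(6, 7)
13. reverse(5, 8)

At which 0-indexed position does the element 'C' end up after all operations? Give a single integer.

Answer: 1

Derivation:
After 1 (reverse(7, 8)): [G, C, B, H, E, A, I, F, D]
After 2 (swap(6, 1)): [G, I, B, H, E, A, C, F, D]
After 3 (swap(4, 1)): [G, E, B, H, I, A, C, F, D]
After 4 (swap(8, 7)): [G, E, B, H, I, A, C, D, F]
After 5 (reverse(4, 8)): [G, E, B, H, F, D, C, A, I]
After 6 (swap(6, 1)): [G, C, B, H, F, D, E, A, I]
After 7 (swap(2, 0)): [B, C, G, H, F, D, E, A, I]
After 8 (reverse(6, 7)): [B, C, G, H, F, D, A, E, I]
After 9 (rotate_left(2, 5, k=1)): [B, C, H, F, D, G, A, E, I]
After 10 (swap(8, 4)): [B, C, H, F, I, G, A, E, D]
After 11 (swap(0, 4)): [I, C, H, F, B, G, A, E, D]
After 12 (reverse(6, 7)): [I, C, H, F, B, G, E, A, D]
After 13 (reverse(5, 8)): [I, C, H, F, B, D, A, E, G]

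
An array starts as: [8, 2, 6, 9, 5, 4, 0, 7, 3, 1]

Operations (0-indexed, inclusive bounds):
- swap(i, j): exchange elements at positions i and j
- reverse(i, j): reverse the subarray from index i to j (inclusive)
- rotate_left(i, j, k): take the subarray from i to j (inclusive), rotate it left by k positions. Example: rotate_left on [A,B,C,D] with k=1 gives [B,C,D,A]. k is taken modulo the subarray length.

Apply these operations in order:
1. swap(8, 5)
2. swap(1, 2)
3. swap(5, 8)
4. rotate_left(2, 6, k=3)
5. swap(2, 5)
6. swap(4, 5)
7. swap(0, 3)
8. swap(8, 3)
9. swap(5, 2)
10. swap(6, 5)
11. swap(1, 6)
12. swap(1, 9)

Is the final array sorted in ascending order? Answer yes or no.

After 1 (swap(8, 5)): [8, 2, 6, 9, 5, 3, 0, 7, 4, 1]
After 2 (swap(1, 2)): [8, 6, 2, 9, 5, 3, 0, 7, 4, 1]
After 3 (swap(5, 8)): [8, 6, 2, 9, 5, 4, 0, 7, 3, 1]
After 4 (rotate_left(2, 6, k=3)): [8, 6, 4, 0, 2, 9, 5, 7, 3, 1]
After 5 (swap(2, 5)): [8, 6, 9, 0, 2, 4, 5, 7, 3, 1]
After 6 (swap(4, 5)): [8, 6, 9, 0, 4, 2, 5, 7, 3, 1]
After 7 (swap(0, 3)): [0, 6, 9, 8, 4, 2, 5, 7, 3, 1]
After 8 (swap(8, 3)): [0, 6, 9, 3, 4, 2, 5, 7, 8, 1]
After 9 (swap(5, 2)): [0, 6, 2, 3, 4, 9, 5, 7, 8, 1]
After 10 (swap(6, 5)): [0, 6, 2, 3, 4, 5, 9, 7, 8, 1]
After 11 (swap(1, 6)): [0, 9, 2, 3, 4, 5, 6, 7, 8, 1]
After 12 (swap(1, 9)): [0, 1, 2, 3, 4, 5, 6, 7, 8, 9]

Answer: yes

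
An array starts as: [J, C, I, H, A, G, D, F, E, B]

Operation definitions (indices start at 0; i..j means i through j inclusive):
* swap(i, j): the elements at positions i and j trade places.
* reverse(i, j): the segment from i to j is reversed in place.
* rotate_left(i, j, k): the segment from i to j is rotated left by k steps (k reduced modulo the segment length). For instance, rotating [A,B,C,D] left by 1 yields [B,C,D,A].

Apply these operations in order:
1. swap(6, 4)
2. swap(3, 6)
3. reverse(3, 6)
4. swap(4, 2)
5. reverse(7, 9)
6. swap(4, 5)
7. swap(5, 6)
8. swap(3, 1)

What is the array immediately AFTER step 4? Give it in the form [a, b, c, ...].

After 1 (swap(6, 4)): [J, C, I, H, D, G, A, F, E, B]
After 2 (swap(3, 6)): [J, C, I, A, D, G, H, F, E, B]
After 3 (reverse(3, 6)): [J, C, I, H, G, D, A, F, E, B]
After 4 (swap(4, 2)): [J, C, G, H, I, D, A, F, E, B]

Answer: [J, C, G, H, I, D, A, F, E, B]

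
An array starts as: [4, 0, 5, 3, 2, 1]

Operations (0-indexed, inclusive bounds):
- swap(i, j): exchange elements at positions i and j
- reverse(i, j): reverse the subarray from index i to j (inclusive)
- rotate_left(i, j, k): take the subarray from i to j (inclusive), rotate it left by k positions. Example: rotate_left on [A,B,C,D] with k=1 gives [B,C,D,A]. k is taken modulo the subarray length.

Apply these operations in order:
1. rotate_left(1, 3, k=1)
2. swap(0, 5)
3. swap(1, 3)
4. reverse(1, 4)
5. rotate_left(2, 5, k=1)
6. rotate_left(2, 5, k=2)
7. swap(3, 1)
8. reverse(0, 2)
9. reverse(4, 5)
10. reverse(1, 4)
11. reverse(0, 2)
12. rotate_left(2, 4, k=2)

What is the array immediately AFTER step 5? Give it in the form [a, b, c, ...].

After 1 (rotate_left(1, 3, k=1)): [4, 5, 3, 0, 2, 1]
After 2 (swap(0, 5)): [1, 5, 3, 0, 2, 4]
After 3 (swap(1, 3)): [1, 0, 3, 5, 2, 4]
After 4 (reverse(1, 4)): [1, 2, 5, 3, 0, 4]
After 5 (rotate_left(2, 5, k=1)): [1, 2, 3, 0, 4, 5]

Answer: [1, 2, 3, 0, 4, 5]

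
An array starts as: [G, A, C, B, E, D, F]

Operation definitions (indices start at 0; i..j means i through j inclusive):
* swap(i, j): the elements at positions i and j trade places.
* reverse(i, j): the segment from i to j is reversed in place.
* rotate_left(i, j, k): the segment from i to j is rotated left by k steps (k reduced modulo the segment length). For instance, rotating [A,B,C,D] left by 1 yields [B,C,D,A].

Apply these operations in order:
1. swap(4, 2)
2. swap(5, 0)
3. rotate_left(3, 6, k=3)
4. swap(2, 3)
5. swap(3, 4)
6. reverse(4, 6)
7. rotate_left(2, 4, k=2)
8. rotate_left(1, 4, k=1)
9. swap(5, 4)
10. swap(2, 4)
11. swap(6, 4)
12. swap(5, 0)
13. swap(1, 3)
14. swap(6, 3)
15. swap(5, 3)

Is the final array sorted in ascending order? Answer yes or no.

After 1 (swap(4, 2)): [G, A, E, B, C, D, F]
After 2 (swap(5, 0)): [D, A, E, B, C, G, F]
After 3 (rotate_left(3, 6, k=3)): [D, A, E, F, B, C, G]
After 4 (swap(2, 3)): [D, A, F, E, B, C, G]
After 5 (swap(3, 4)): [D, A, F, B, E, C, G]
After 6 (reverse(4, 6)): [D, A, F, B, G, C, E]
After 7 (rotate_left(2, 4, k=2)): [D, A, G, F, B, C, E]
After 8 (rotate_left(1, 4, k=1)): [D, G, F, B, A, C, E]
After 9 (swap(5, 4)): [D, G, F, B, C, A, E]
After 10 (swap(2, 4)): [D, G, C, B, F, A, E]
After 11 (swap(6, 4)): [D, G, C, B, E, A, F]
After 12 (swap(5, 0)): [A, G, C, B, E, D, F]
After 13 (swap(1, 3)): [A, B, C, G, E, D, F]
After 14 (swap(6, 3)): [A, B, C, F, E, D, G]
After 15 (swap(5, 3)): [A, B, C, D, E, F, G]

Answer: yes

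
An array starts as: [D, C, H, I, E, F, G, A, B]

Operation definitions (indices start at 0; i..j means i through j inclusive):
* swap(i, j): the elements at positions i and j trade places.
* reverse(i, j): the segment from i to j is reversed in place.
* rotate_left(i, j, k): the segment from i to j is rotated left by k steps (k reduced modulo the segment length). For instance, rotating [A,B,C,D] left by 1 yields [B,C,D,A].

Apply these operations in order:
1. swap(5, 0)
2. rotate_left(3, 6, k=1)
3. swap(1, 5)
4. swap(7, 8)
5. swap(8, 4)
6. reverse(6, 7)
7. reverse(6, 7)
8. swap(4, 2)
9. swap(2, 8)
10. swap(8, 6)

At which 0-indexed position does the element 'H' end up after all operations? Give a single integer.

Answer: 4

Derivation:
After 1 (swap(5, 0)): [F, C, H, I, E, D, G, A, B]
After 2 (rotate_left(3, 6, k=1)): [F, C, H, E, D, G, I, A, B]
After 3 (swap(1, 5)): [F, G, H, E, D, C, I, A, B]
After 4 (swap(7, 8)): [F, G, H, E, D, C, I, B, A]
After 5 (swap(8, 4)): [F, G, H, E, A, C, I, B, D]
After 6 (reverse(6, 7)): [F, G, H, E, A, C, B, I, D]
After 7 (reverse(6, 7)): [F, G, H, E, A, C, I, B, D]
After 8 (swap(4, 2)): [F, G, A, E, H, C, I, B, D]
After 9 (swap(2, 8)): [F, G, D, E, H, C, I, B, A]
After 10 (swap(8, 6)): [F, G, D, E, H, C, A, B, I]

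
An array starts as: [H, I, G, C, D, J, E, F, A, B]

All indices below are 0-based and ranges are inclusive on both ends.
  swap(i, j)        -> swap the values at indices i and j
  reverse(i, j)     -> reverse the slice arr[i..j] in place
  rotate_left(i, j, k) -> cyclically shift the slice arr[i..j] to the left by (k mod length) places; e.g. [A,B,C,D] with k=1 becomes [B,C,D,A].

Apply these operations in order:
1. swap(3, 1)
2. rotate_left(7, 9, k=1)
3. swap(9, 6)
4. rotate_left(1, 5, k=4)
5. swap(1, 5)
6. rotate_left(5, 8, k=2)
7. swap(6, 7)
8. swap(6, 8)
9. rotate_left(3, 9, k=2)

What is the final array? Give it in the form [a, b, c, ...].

After 1 (swap(3, 1)): [H, C, G, I, D, J, E, F, A, B]
After 2 (rotate_left(7, 9, k=1)): [H, C, G, I, D, J, E, A, B, F]
After 3 (swap(9, 6)): [H, C, G, I, D, J, F, A, B, E]
After 4 (rotate_left(1, 5, k=4)): [H, J, C, G, I, D, F, A, B, E]
After 5 (swap(1, 5)): [H, D, C, G, I, J, F, A, B, E]
After 6 (rotate_left(5, 8, k=2)): [H, D, C, G, I, A, B, J, F, E]
After 7 (swap(6, 7)): [H, D, C, G, I, A, J, B, F, E]
After 8 (swap(6, 8)): [H, D, C, G, I, A, F, B, J, E]
After 9 (rotate_left(3, 9, k=2)): [H, D, C, A, F, B, J, E, G, I]

Answer: [H, D, C, A, F, B, J, E, G, I]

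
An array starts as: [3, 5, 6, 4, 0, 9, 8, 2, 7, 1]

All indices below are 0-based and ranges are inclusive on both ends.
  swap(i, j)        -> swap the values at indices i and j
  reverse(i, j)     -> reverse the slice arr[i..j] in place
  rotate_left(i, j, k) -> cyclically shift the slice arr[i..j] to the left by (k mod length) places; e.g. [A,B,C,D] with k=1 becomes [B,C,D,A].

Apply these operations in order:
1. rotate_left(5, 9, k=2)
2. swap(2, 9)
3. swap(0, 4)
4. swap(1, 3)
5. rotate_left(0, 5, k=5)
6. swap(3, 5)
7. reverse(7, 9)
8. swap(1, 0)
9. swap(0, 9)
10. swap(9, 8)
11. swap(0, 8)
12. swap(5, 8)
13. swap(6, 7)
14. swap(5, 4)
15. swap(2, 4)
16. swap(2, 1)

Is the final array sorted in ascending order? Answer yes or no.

After 1 (rotate_left(5, 9, k=2)): [3, 5, 6, 4, 0, 2, 7, 1, 9, 8]
After 2 (swap(2, 9)): [3, 5, 8, 4, 0, 2, 7, 1, 9, 6]
After 3 (swap(0, 4)): [0, 5, 8, 4, 3, 2, 7, 1, 9, 6]
After 4 (swap(1, 3)): [0, 4, 8, 5, 3, 2, 7, 1, 9, 6]
After 5 (rotate_left(0, 5, k=5)): [2, 0, 4, 8, 5, 3, 7, 1, 9, 6]
After 6 (swap(3, 5)): [2, 0, 4, 3, 5, 8, 7, 1, 9, 6]
After 7 (reverse(7, 9)): [2, 0, 4, 3, 5, 8, 7, 6, 9, 1]
After 8 (swap(1, 0)): [0, 2, 4, 3, 5, 8, 7, 6, 9, 1]
After 9 (swap(0, 9)): [1, 2, 4, 3, 5, 8, 7, 6, 9, 0]
After 10 (swap(9, 8)): [1, 2, 4, 3, 5, 8, 7, 6, 0, 9]
After 11 (swap(0, 8)): [0, 2, 4, 3, 5, 8, 7, 6, 1, 9]
After 12 (swap(5, 8)): [0, 2, 4, 3, 5, 1, 7, 6, 8, 9]
After 13 (swap(6, 7)): [0, 2, 4, 3, 5, 1, 6, 7, 8, 9]
After 14 (swap(5, 4)): [0, 2, 4, 3, 1, 5, 6, 7, 8, 9]
After 15 (swap(2, 4)): [0, 2, 1, 3, 4, 5, 6, 7, 8, 9]
After 16 (swap(2, 1)): [0, 1, 2, 3, 4, 5, 6, 7, 8, 9]

Answer: yes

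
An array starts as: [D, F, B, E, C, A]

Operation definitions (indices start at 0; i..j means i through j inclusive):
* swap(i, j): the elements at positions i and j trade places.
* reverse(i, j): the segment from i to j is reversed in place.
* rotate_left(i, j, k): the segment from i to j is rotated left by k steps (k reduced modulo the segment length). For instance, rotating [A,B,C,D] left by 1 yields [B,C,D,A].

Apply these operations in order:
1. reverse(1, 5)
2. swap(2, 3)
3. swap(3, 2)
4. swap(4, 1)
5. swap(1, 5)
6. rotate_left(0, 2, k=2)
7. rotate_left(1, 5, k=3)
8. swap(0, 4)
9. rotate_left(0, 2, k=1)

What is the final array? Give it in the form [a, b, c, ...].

After 1 (reverse(1, 5)): [D, A, C, E, B, F]
After 2 (swap(2, 3)): [D, A, E, C, B, F]
After 3 (swap(3, 2)): [D, A, C, E, B, F]
After 4 (swap(4, 1)): [D, B, C, E, A, F]
After 5 (swap(1, 5)): [D, F, C, E, A, B]
After 6 (rotate_left(0, 2, k=2)): [C, D, F, E, A, B]
After 7 (rotate_left(1, 5, k=3)): [C, A, B, D, F, E]
After 8 (swap(0, 4)): [F, A, B, D, C, E]
After 9 (rotate_left(0, 2, k=1)): [A, B, F, D, C, E]

Answer: [A, B, F, D, C, E]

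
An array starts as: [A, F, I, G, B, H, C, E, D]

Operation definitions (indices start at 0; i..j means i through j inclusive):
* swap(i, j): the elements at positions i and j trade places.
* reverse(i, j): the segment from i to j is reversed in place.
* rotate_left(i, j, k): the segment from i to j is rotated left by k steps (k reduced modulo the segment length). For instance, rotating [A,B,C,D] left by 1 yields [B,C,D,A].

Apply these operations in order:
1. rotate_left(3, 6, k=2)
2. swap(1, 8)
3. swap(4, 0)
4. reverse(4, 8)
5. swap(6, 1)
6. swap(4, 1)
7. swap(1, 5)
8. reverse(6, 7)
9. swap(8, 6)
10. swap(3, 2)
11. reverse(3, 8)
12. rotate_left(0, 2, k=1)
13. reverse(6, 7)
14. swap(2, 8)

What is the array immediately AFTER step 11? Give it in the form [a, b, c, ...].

Answer: [C, E, H, G, D, A, F, B, I]

Derivation:
After 1 (rotate_left(3, 6, k=2)): [A, F, I, H, C, G, B, E, D]
After 2 (swap(1, 8)): [A, D, I, H, C, G, B, E, F]
After 3 (swap(4, 0)): [C, D, I, H, A, G, B, E, F]
After 4 (reverse(4, 8)): [C, D, I, H, F, E, B, G, A]
After 5 (swap(6, 1)): [C, B, I, H, F, E, D, G, A]
After 6 (swap(4, 1)): [C, F, I, H, B, E, D, G, A]
After 7 (swap(1, 5)): [C, E, I, H, B, F, D, G, A]
After 8 (reverse(6, 7)): [C, E, I, H, B, F, G, D, A]
After 9 (swap(8, 6)): [C, E, I, H, B, F, A, D, G]
After 10 (swap(3, 2)): [C, E, H, I, B, F, A, D, G]
After 11 (reverse(3, 8)): [C, E, H, G, D, A, F, B, I]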